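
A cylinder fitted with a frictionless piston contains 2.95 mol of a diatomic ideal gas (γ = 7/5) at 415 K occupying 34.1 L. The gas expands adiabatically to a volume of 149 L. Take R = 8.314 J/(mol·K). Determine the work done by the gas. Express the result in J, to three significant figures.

Adiabatic: TV^(γ−1) = const with γ = 7/5.
T₂ = T₁ (V₁/V₂)^(γ−1) = 415 × (34.1/149)^0.4 = 415 × 0.5544 = 230.1 K.
W_by = nCᵥ(T₁ − T₂) = (2.95)(20.79)(415 − 230.1) = 11339 J.

W ≈ 11300 J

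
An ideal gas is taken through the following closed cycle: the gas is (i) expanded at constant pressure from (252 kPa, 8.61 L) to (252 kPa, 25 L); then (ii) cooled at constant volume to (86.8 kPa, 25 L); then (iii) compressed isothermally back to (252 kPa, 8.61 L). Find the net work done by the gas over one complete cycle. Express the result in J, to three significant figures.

W_net ≈ 1820 J

Leg (i): W = PΔV = (252)(25 − 8.61) = 4130 J.
Leg (ii): W = 0.
Leg (iii): W = PᵢVᵢ ln(V_f/Vᵢ) = (2170) ln(8.61/25) = -2313 J.
W_net = 4130 − 2313 = 1817 J.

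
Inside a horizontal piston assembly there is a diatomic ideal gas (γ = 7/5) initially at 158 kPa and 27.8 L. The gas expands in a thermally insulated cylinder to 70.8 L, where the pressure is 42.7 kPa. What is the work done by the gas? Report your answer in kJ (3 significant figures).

Adiabatic: W = (P₁V₁ − P₂V₂)/(γ − 1) with γ = 7/5.
P₁V₁ = 4392 J, P₂V₂ = 3023 J.
W = (4392 − 3023) / 0.4 = 3423 J.

W ≈ 3.42 kJ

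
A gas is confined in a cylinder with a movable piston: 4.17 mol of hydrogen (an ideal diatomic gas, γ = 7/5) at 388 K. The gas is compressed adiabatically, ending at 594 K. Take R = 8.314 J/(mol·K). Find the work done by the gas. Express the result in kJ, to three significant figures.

W ≈ -17.9 kJ

Adiabatic ⇒ Q = 0, so W_by = −ΔU = nCᵥ(T₁ − T₂).
Cᵥ = 5R/2 = 20.79 J/(mol·K).
W = (4.17)(20.79)(388 − 594) = -17855 J.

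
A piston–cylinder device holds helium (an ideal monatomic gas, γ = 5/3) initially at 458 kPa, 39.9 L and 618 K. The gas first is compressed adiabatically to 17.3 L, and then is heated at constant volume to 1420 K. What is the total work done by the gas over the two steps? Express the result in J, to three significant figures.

W_total ≈ -20400 J

Step 1 (adiabatic): W = (P₁V₁ − P₂V₂)/(γ−1) = (18274 − 31900)/0.667 = -20439 J.
Step 2 (isochoric): W = 0 (constant volume).
W_total = -20439 + 0 = -20439 J.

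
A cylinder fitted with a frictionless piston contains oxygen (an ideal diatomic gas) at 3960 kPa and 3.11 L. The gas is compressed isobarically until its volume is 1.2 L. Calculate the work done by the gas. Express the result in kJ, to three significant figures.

Isobaric: W = P ΔV.
W = (3960 kPa)(1.2 − 3.11 L) = (3960)(-1.91) = -7564 J.

W ≈ -7.56 kJ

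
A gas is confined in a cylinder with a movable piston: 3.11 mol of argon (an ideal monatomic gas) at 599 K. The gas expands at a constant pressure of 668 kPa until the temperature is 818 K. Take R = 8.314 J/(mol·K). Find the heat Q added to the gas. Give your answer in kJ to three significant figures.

Isobaric: W = nRΔT = (3.11)(8.314)(219) = 5663 J.
ΔU = nCᵥΔT with Cᵥ = 3R/2: ΔU = (3.11)(12.47)(219) = 8494 J.
Q = ΔU + W = 8494 + 5663 = 14156 J.

Q ≈ 14.2 kJ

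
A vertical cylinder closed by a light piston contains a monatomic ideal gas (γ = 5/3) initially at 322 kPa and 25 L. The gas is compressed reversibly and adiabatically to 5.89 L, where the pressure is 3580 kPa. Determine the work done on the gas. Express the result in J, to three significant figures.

Adiabatic: W = (P₁V₁ − P₂V₂)/(γ − 1) with γ = 5/3.
P₁V₁ = 8050 J, P₂V₂ = 21086 J.
W = (8050 − 21086) / 0.6667 = -19554 J.
Work on gas = −W_by = 19554 J.

W ≈ 19600 J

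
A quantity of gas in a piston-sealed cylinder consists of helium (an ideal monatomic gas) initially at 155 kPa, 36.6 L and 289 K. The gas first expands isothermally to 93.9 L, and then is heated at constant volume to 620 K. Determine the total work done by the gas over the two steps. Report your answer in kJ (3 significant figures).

Step 1 (isothermal): W = P₁V₁ ln(V₂/V₁) = (5673) ln(93.9/36.6) = 5345 J.
Step 2 (isochoric): W = 0 (constant volume).
W_total = 5345 + 0 = 5345 J.

W_total ≈ 5.34 kJ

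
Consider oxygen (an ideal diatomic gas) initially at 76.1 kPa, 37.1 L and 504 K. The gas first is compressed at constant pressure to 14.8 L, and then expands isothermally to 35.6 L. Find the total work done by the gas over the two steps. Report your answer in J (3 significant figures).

W_total ≈ -708 J

Step 1 (isobaric): W = PΔV = (76.1 kPa)(14.8 − 37.1 L) = -1697 J.
After step 1: P = 76.1 kPa, V = 14.8 L, T = 201.1 K.
Step 2 (isothermal): W = P₁V₁ ln(V₂/V₁) = (1126) ln(35.6/14.8) = 988.6 J.
W_total = -1697 + 988.6 = -708.5 J.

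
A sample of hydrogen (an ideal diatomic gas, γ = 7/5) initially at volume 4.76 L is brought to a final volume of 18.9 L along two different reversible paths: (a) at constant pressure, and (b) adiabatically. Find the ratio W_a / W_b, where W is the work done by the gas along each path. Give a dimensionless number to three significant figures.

W_a / W_b ≈ 2.80

Path (a) isobaric: W = P₁(V₂ − V₁) → W_a/(P₁V₁) = 2.971.
Path (b) adiabatic: W = P₁V₁(1 − (V₁/V₂)^(γ−1))/(γ−1) → W_b/(P₁V₁) = 1.06.
W_a / W_b = 2.971 / 1.06 = 2.803.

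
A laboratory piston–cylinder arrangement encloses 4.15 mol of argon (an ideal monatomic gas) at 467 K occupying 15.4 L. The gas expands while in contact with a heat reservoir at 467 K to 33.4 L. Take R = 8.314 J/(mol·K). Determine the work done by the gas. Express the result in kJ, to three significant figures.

Isothermal: W = nRT ln(V₂/V₁).
W = (4.15)(8.314)(467) × ln(33.4/15.4)
  = 16113 × 0.7742
W_by_gas = 12474 J.

W ≈ 12.5 kJ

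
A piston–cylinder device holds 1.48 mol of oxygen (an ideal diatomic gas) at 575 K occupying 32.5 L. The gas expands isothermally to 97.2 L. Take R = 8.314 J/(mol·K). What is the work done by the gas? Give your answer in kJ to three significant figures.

W ≈ 7.75 kJ

Isothermal: W = nRT ln(V₂/V₁).
W = (1.48)(8.314)(575) × ln(97.2/32.5)
  = 7075 × 1.096
W_by_gas = 7751 J.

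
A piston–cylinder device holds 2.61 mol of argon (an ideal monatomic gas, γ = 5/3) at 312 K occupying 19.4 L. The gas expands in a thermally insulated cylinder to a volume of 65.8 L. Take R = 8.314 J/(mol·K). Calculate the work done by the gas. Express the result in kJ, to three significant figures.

W ≈ 5.66 kJ

Adiabatic: TV^(γ−1) = const with γ = 5/3.
T₂ = T₁ (V₁/V₂)^(γ−1) = 312 × (19.4/65.8)^0.667 = 312 × 0.443 = 138.2 K.
W_by = nCᵥ(T₁ − T₂) = (2.61)(12.47)(312 − 138.2) = 5657 J.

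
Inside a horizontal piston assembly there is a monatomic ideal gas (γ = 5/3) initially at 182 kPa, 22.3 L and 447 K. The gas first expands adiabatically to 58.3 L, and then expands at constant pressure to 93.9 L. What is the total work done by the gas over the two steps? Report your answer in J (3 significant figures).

Step 1 (adiabatic): W = (P₁V₁ − P₂V₂)/(γ−1) = (4059 − 2139)/0.667 = 2880 J.
After step 1: P = 36.68 kPa, V = 58.3 L, T = 235.5 K.
Step 2 (isobaric): W = PΔV = (36.68 kPa)(93.9 − 58.3 L) = 1306 J.
W_total = 2880 + 1306 = 4186 J.

W_total ≈ 4190 J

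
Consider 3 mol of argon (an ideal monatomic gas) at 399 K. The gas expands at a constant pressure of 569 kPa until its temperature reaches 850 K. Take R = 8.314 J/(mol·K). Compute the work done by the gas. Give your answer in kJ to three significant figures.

W ≈ 11.2 kJ

Isobaric: W = P ΔV = nR ΔT.
W = (3)(8.314)(850 − 399) = 11249 J.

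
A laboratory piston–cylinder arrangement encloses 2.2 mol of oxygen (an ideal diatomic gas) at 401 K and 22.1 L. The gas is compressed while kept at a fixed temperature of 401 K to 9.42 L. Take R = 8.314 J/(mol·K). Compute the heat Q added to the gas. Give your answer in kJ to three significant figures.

Isothermal ⇒ ΔU = 0, so Q = W = nRT ln(V₂/V₁).
Q = (2.2)(8.314)(401) ln(9.42/22.1) = 7335 × -0.8527 = -6255 J.

Q ≈ -6.25 kJ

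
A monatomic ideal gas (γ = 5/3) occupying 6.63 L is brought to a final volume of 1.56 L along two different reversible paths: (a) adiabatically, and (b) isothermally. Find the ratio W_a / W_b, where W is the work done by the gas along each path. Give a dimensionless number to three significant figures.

W_a / W_b ≈ 1.68

Path (a) adiabatic: W = P₁V₁(1 − (V₁/V₂)^(γ−1))/(γ−1) → W_a/(P₁V₁) = -2.436.
Path (b) isothermal: W = P₁V₁ ln(V₂/V₁) → W_b/(P₁V₁) = -1.447.
W_a / W_b = -2.436 / -1.447 = 1.683.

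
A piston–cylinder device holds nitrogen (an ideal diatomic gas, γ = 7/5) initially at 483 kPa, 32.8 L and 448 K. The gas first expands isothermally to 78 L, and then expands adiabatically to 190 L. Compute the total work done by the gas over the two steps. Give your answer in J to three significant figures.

Step 1 (isothermal): W = P₁V₁ ln(V₂/V₁) = (15842) ln(78/32.8) = 13724 J.
After step 1: P = 203.1 kPa, V = 78 L, T = 448 K.
Step 2 (adiabatic): W = (P₁V₁ − P₂V₂)/(γ−1) = (15842 − 11096)/0.4 = 11867 J.
W_total = 13724 + 11867 = 25591 J.

W_total ≈ 25600 J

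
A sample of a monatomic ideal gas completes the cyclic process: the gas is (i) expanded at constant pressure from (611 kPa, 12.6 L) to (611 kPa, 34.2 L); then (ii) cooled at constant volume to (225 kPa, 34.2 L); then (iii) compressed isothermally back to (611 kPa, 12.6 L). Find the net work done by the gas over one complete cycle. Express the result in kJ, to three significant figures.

Leg (i): W = PΔV = (611)(34.2 − 12.6) = 13198 J.
Leg (ii): W = 0.
Leg (iii): W = PᵢVᵢ ln(V_f/Vᵢ) = (7695) ln(12.6/34.2) = -7684 J.
W_net = 13198 − 7684 = 5514 J.

W_net ≈ 5.51 kJ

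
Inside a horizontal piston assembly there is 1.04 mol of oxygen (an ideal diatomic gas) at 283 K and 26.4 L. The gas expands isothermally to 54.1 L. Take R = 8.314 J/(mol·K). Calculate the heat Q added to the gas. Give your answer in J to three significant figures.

Isothermal ⇒ ΔU = 0, so Q = W = nRT ln(V₂/V₁).
Q = (1.04)(8.314)(283) ln(54.1/26.4) = 2447 × 0.7175 = 1756 J.

Q ≈ 1760 J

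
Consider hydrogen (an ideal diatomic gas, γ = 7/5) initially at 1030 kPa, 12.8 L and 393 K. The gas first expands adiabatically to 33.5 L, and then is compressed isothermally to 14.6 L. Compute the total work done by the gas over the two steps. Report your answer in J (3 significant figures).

Step 1 (adiabatic): W = (P₁V₁ − P₂V₂)/(γ−1) = (13184 − 8972)/0.4 = 10529 J.
After step 1: P = 267.8 kPa, V = 33.5 L, T = 267.5 K.
Step 2 (isothermal): W = P₁V₁ ln(V₂/V₁) = (8972) ln(14.6/33.5) = -7452 J.
W_total = 10529 − 7452 = 3077 J.

W_total ≈ 3080 J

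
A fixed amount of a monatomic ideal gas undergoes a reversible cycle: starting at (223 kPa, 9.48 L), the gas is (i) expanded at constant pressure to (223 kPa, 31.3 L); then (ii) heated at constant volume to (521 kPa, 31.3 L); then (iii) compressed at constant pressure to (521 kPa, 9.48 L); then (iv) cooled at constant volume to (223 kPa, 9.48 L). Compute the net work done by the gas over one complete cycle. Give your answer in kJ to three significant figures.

W_net ≈ -6.50 kJ

Constant-volume legs do no work.
W(i) = (223)(31.3 − 9.48) = 4866 J; W(iii) = (521)(9.48 − 31.3) = -11368 J.
W_net = 4866 − 11368 = -6502 J (the counter-clockwise enclosed area).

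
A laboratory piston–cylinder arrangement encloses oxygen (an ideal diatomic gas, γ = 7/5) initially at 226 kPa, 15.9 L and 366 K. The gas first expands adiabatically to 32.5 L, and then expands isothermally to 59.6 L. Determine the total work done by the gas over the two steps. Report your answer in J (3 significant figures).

W_total ≈ 3870 J

Step 1 (adiabatic): W = (P₁V₁ − P₂V₂)/(γ−1) = (3593 − 2700)/0.4 = 2234 J.
After step 1: P = 83.07 kPa, V = 32.5 L, T = 275 K.
Step 2 (isothermal): W = P₁V₁ ln(V₂/V₁) = (2700) ln(59.6/32.5) = 1637 J.
W_total = 2234 + 1637 = 3871 J.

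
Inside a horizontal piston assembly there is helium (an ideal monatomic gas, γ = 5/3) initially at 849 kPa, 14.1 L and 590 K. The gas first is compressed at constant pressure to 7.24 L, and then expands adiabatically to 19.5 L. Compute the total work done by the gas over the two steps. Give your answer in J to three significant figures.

W_total ≈ -1370 J

Step 1 (isobaric): W = PΔV = (849 kPa)(7.24 − 14.1 L) = -5824 J.
After step 1: P = 849 kPa, V = 7.24 L, T = 303 K.
Step 2 (adiabatic): W = (P₁V₁ − P₂V₂)/(γ−1) = (6147 − 3175)/0.667 = 4457 J.
W_total = -5824 + 4457 = -1367 J.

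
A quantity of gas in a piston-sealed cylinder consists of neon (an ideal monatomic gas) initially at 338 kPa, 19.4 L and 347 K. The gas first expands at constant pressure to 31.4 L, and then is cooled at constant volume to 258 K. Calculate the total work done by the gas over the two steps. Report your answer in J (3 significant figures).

W_total ≈ 4060 J

Step 1 (isobaric): W = PΔV = (338 kPa)(31.4 − 19.4 L) = 4056 J.
Step 2 (isochoric): W = 0 (constant volume).
W_total = 4056 + 0 = 4056 J.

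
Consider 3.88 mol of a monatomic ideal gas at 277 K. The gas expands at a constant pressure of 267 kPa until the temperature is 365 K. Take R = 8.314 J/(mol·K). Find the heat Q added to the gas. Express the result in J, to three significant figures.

Isobaric: W = nRΔT = (3.88)(8.314)(88) = 2839 J.
ΔU = nCᵥΔT with Cᵥ = 3R/2: ΔU = (3.88)(12.47)(88) = 4258 J.
Q = ΔU + W = 4258 + 2839 = 7097 J.

Q ≈ 7100 J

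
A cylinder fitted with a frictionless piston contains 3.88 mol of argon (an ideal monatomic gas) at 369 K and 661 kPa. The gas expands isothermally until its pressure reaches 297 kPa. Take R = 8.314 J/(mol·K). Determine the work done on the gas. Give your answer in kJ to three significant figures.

Isothermal process: W = nRT ln(V₂/V₁) = nRT ln(P₁/P₂).
W = (3.88)(8.314)(369) × ln(661/297)
  = 11903 × ln(2.226) = 11903 × 0.8
W_by_gas = 9523 J; work on gas = −W_by = -9523 J.

W ≈ -9.52 kJ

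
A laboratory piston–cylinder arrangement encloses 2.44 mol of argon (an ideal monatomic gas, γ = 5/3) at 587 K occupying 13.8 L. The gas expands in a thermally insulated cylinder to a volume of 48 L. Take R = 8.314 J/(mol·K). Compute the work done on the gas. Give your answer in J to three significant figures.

W ≈ -10100 J

Adiabatic: TV^(γ−1) = const with γ = 5/3.
T₂ = T₁ (V₁/V₂)^(γ−1) = 587 × (13.8/48)^0.667 = 587 × 0.4356 = 255.7 K.
W_by = nCᵥ(T₁ − T₂) = (2.44)(12.47)(587 − 255.7) = 10081 J.
Work on gas = −W_by = -10081 J.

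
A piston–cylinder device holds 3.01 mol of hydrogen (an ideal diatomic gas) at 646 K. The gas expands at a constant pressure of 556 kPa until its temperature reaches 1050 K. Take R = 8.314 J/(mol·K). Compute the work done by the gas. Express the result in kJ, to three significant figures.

Isobaric: W = P ΔV = nR ΔT.
W = (3.01)(8.314)(1050 − 646) = 10110 J.

W ≈ 10.1 kJ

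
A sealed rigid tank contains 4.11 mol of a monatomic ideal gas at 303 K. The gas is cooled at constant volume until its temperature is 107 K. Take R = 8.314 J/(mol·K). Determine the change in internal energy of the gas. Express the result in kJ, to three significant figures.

Constant volume ⇒ W = 0, so Q = ΔU = nCᵥΔT with Cᵥ = 3R/2 = 12.47 J/(mol·K).
ΔU = (4.11)(12.47)(107 − 303) = -10046 J.

ΔU ≈ -10.0 kJ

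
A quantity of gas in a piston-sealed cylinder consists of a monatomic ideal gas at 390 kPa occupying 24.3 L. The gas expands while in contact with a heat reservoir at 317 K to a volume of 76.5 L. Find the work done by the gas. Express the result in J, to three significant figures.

Isothermal: W = nRT ln(V₂/V₁) = P₁V₁ ln(V₂/V₁).
P₁V₁ = (390 kPa)(24.3 L) = 9477 J.
W = 9477 × ln(76.5/24.3) = 9477 × 1.147
W_by_gas = 10868 J.

W ≈ 10900 J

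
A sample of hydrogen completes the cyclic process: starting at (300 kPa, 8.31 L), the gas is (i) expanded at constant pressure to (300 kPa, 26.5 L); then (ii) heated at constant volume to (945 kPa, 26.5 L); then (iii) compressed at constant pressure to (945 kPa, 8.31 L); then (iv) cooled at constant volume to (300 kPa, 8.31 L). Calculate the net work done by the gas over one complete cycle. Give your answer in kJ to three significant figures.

Constant-volume legs do no work.
W(i) = (300)(26.5 − 8.31) = 5457 J; W(iii) = (945)(8.31 − 26.5) = -17190 J.
W_net = 5457 − 17190 = -11733 J (the counter-clockwise enclosed area).

W_net ≈ -11.7 kJ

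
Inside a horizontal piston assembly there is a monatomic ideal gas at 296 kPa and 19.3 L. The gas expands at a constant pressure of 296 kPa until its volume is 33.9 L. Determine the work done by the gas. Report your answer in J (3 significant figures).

Isobaric: W = P ΔV.
W = (296 kPa)(33.9 − 19.3 L) = (296)(14.6) = 4322 J.

W ≈ 4320 J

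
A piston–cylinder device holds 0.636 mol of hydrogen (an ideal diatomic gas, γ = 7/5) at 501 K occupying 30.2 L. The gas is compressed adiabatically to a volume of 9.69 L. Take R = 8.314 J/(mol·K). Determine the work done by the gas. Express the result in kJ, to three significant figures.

Adiabatic: TV^(γ−1) = const with γ = 7/5.
T₂ = T₁ (V₁/V₂)^(γ−1) = 501 × (30.2/9.69)^0.4 = 501 × 1.576 = 789.4 K.
W_by = nCᵥ(T₁ − T₂) = (0.636)(20.79)(501 − 789.4) = -3813 J.

W ≈ -3.81 kJ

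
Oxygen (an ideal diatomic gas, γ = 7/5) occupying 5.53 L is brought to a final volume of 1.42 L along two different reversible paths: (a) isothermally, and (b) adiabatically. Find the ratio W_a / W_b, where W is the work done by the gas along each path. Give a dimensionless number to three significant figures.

W_a / W_b ≈ 0.753

Path (a) isothermal: W = P₁V₁ ln(V₂/V₁) → W_a/(P₁V₁) = -1.36.
Path (b) adiabatic: W = P₁V₁(1 − (V₁/V₂)^(γ−1))/(γ−1) → W_b/(P₁V₁) = -1.806.
W_a / W_b = -1.36 / -1.806 = 0.7526.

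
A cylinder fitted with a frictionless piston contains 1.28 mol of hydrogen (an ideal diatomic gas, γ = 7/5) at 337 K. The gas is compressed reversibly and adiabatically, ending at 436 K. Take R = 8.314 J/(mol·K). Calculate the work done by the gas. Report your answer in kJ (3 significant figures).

Adiabatic ⇒ Q = 0, so W_by = −ΔU = nCᵥ(T₁ − T₂).
Cᵥ = 5R/2 = 20.79 J/(mol·K).
W = (1.28)(20.79)(337 − 436) = -2634 J.

W ≈ -2.63 kJ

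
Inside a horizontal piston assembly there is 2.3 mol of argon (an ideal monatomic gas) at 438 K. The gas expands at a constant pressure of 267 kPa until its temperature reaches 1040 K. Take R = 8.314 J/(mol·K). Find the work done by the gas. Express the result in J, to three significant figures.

W ≈ 11500 J

Isobaric: W = P ΔV = nR ΔT.
W = (2.3)(8.314)(1040 − 438) = 11512 J.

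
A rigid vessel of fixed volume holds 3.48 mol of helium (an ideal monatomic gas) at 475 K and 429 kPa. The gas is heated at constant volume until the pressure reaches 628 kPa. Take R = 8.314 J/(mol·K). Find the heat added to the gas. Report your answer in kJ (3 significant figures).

Constant volume ⇒ W = 0, so Q = ΔU = nCᵥΔT with Cᵥ = 3R/2 = 12.47 J/(mol·K).
At constant V, T₂/T₁ = P₂/P₁ ⇒ ΔT = T₁(P₂/P₁ − 1) = 475·(628/429 − 1) = 220.3 K.
ΔU = (3.48)(12.47)(220.3) = 9562 J.

Q ≈ 9.56 kJ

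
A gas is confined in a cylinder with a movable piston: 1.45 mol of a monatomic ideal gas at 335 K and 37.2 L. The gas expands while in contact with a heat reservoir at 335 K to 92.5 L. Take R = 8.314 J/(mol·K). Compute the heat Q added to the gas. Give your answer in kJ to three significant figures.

Q ≈ 3.68 kJ

Isothermal ⇒ ΔU = 0, so Q = W = nRT ln(V₂/V₁).
Q = (1.45)(8.314)(335) ln(92.5/37.2) = 4039 × 0.9109 = 3679 J.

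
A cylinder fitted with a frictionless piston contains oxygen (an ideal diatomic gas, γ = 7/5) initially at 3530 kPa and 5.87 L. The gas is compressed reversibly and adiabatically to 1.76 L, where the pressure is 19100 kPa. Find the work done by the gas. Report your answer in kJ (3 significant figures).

W ≈ -32.2 kJ

Adiabatic: W = (P₁V₁ − P₂V₂)/(γ − 1) with γ = 7/5.
P₁V₁ = 20721 J, P₂V₂ = 33616 J.
W = (20721 − 33616) / 0.4 = -32237 J.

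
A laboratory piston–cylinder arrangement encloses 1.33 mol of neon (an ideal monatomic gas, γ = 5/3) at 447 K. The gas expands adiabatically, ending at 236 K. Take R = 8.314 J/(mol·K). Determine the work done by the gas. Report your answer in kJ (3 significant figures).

Adiabatic ⇒ Q = 0, so W_by = −ΔU = nCᵥ(T₁ − T₂).
Cᵥ = 3R/2 = 12.47 J/(mol·K).
W = (1.33)(12.47)(447 − 236) = 3500 J.

W ≈ 3.50 kJ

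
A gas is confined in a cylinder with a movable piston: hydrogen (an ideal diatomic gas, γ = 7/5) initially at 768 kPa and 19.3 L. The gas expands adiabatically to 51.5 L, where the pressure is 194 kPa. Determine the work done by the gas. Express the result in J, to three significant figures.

Adiabatic: W = (P₁V₁ − P₂V₂)/(γ − 1) with γ = 7/5.
P₁V₁ = 14822 J, P₂V₂ = 9991 J.
W = (14822 − 9991) / 0.4 = 12079 J.

W ≈ 12100 J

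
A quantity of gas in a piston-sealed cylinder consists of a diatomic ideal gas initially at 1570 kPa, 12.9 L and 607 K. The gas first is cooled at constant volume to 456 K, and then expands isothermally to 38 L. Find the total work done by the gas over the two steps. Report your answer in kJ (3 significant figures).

Step 1 (isochoric): W = 0 (constant volume).
After step 1: P = 1179 kPa (V unchanged).
Step 2 (isothermal): W = P₁V₁ ln(V₂/V₁) = (15215) ln(38/12.9) = 16437 J.
W_total = 0 + 16437 = 16437 J.

W_total ≈ 16.4 kJ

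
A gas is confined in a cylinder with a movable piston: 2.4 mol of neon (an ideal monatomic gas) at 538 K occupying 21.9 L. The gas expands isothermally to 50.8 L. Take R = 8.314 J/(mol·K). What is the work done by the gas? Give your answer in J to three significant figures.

W ≈ 9030 J

Isothermal: W = nRT ln(V₂/V₁).
W = (2.4)(8.314)(538) × ln(50.8/21.9)
  = 10735 × 0.8414
W_by_gas = 9033 J.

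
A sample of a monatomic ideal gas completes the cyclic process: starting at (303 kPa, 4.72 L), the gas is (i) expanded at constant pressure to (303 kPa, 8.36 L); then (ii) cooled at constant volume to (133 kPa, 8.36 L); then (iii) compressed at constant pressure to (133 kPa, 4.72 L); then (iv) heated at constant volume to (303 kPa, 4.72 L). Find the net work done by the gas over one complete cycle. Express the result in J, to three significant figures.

W_net ≈ 619 J

Constant-volume legs do no work.
W(i) = (303)(8.36 − 4.72) = 1103 J; W(iii) = (133)(4.72 − 8.36) = -484.1 J.
W_net = 1103 − 484.1 = 618.8 J (the clockwise enclosed area).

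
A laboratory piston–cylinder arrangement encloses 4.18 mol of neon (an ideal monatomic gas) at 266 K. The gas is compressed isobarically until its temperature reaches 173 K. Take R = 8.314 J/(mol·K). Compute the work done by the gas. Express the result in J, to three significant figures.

W ≈ -3230 J

Isobaric: W = P ΔV = nR ΔT.
W = (4.18)(8.314)(173 − 266) = -3232 J.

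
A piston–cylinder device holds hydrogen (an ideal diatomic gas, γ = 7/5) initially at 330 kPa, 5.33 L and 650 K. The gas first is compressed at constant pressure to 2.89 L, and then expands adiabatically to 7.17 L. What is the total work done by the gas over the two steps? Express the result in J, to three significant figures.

W_total ≈ -78.6 J

Step 1 (isobaric): W = PΔV = (330 kPa)(2.89 − 5.33 L) = -805.2 J.
After step 1: P = 330 kPa, V = 2.89 L, T = 352.4 K.
Step 2 (adiabatic): W = (P₁V₁ − P₂V₂)/(γ−1) = (953.7 − 663.1)/0.4 = 726.6 J.
W_total = -805.2 + 726.6 = -78.64 J.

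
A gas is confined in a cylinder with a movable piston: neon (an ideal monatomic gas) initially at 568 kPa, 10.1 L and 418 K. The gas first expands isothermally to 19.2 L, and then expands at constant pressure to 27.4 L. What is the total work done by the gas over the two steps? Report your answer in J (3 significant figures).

Step 1 (isothermal): W = P₁V₁ ln(V₂/V₁) = (5737) ln(19.2/10.1) = 3685 J.
After step 1: P = 298.8 kPa, V = 19.2 L, T = 418 K.
Step 2 (isobaric): W = PΔV = (298.8 kPa)(27.4 − 19.2 L) = 2450 J.
W_total = 3685 + 2450 = 6135 J.

W_total ≈ 6140 J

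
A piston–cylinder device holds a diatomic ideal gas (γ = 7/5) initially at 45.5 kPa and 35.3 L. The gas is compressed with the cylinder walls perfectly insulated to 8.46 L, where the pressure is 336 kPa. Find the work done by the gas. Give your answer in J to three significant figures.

Adiabatic: W = (P₁V₁ − P₂V₂)/(γ − 1) with γ = 7/5.
P₁V₁ = 1606 J, P₂V₂ = 2843 J.
W = (1606 − 2843) / 0.4 = -3091 J.

W ≈ -3090 J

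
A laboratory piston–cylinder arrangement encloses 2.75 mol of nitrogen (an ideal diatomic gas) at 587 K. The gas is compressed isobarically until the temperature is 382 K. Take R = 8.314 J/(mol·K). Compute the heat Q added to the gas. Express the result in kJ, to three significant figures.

Isobaric: W = nRΔT = (2.75)(8.314)(-205) = -4687 J.
ΔU = nCᵥΔT with Cᵥ = 5R/2: ΔU = (2.75)(20.79)(-205) = -11718 J.
Q = ΔU + W = -11718 − 4687 = -16405 J.

Q ≈ -16.4 kJ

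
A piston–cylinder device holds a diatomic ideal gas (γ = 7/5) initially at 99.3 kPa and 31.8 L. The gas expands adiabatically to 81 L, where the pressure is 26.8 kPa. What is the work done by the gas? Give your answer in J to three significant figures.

Adiabatic: W = (P₁V₁ − P₂V₂)/(γ − 1) with γ = 7/5.
P₁V₁ = 3158 J, P₂V₂ = 2171 J.
W = (3158 − 2171) / 0.4 = 2467 J.

W ≈ 2470 J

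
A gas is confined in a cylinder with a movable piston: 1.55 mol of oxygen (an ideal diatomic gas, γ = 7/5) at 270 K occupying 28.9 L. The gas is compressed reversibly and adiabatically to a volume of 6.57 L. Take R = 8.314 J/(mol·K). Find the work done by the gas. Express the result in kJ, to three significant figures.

Adiabatic: TV^(γ−1) = const with γ = 7/5.
T₂ = T₁ (V₁/V₂)^(γ−1) = 270 × (28.9/6.57)^0.4 = 270 × 1.809 = 488.3 K.
W_by = nCᵥ(T₁ − T₂) = (1.55)(20.79)(270 − 488.3) = -7033 J.

W ≈ -7.03 kJ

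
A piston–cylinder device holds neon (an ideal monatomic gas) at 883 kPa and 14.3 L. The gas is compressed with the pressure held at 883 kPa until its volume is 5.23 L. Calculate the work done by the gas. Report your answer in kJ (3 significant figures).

W ≈ -8.01 kJ

Isobaric: W = P ΔV.
W = (883 kPa)(5.23 − 14.3 L) = (883)(-9.07) = -8009 J.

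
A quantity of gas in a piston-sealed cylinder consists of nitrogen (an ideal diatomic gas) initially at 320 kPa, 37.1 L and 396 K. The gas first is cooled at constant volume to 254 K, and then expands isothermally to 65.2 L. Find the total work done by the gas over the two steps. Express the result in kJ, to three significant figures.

W_total ≈ 4.29 kJ

Step 1 (isochoric): W = 0 (constant volume).
After step 1: P = 205.3 kPa (V unchanged).
Step 2 (isothermal): W = P₁V₁ ln(V₂/V₁) = (7615) ln(65.2/37.1) = 4294 J.
W_total = 0 + 4294 = 4294 J.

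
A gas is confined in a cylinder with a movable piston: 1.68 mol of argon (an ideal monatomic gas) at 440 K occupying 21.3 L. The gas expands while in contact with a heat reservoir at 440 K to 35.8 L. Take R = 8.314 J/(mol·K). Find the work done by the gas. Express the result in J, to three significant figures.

W ≈ 3190 J

Isothermal: W = nRT ln(V₂/V₁).
W = (1.68)(8.314)(440) × ln(35.8/21.3)
  = 6146 × 0.5192
W_by_gas = 3191 J.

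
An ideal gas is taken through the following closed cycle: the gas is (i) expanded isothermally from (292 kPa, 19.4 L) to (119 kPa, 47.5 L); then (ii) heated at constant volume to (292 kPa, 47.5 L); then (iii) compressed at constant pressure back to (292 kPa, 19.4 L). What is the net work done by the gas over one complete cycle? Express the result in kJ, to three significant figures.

W_net ≈ -3.13 kJ

Leg (i): W = PᵢVᵢ ln(V_f/Vᵢ) = (5665) ln(47.5/19.4) = 5073 J.
Leg (ii): W = 0.
Leg (iii): W = PΔV = (292)(19.4 − 47.5) = -8205 J.
W_net = 5073 − 8205 = -3133 J.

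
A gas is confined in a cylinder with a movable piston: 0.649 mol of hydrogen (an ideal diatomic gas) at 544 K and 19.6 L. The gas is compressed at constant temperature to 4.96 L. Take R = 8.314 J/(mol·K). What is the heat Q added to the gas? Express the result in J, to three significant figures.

Isothermal ⇒ ΔU = 0, so Q = W = nRT ln(V₂/V₁).
Q = (0.649)(8.314)(544) ln(4.96/19.6) = 2935 × -1.374 = -4033 J.

Q ≈ -4030 J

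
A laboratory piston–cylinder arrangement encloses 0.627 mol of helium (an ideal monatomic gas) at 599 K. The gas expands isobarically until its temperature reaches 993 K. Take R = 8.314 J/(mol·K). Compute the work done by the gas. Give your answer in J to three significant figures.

Isobaric: W = P ΔV = nR ΔT.
W = (0.627)(8.314)(993 − 599) = 2054 J.

W ≈ 2050 J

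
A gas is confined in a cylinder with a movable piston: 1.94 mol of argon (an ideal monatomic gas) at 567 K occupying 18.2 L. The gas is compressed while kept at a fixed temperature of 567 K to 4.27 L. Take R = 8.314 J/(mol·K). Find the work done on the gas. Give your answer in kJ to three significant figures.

W ≈ 13.3 kJ

Isothermal: W = nRT ln(V₂/V₁).
W = (1.94)(8.314)(567) × ln(4.27/18.2)
  = 9145 × -1.45
W_by_gas = -13259 J; work on gas = −W_by = 13259 J.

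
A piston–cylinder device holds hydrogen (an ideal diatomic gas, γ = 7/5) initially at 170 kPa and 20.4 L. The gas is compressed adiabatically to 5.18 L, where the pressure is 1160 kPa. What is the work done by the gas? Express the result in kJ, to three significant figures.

Adiabatic: W = (P₁V₁ − P₂V₂)/(γ − 1) with γ = 7/5.
P₁V₁ = 3468 J, P₂V₂ = 6009 J.
W = (3468 − 6009) / 0.4 = -6352 J.

W ≈ -6.35 kJ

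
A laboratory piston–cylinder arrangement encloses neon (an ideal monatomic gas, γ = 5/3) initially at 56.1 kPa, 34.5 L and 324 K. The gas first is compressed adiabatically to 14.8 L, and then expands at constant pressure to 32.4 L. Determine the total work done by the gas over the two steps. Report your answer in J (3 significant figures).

Step 1 (adiabatic): W = (P₁V₁ − P₂V₂)/(γ−1) = (1935 − 3403)/0.667 = -2201 J.
After step 1: P = 229.9 kPa, V = 14.8 L, T = 569.6 K.
Step 2 (isobaric): W = PΔV = (229.9 kPa)(32.4 − 14.8 L) = 4046 J.
W_total = -2201 + 4046 = 1846 J.

W_total ≈ 1850 J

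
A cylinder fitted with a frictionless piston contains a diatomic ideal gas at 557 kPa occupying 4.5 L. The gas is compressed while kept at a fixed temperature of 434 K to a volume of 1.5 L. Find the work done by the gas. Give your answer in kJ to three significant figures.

Isothermal: W = nRT ln(V₂/V₁) = P₁V₁ ln(V₂/V₁).
P₁V₁ = (557 kPa)(4.5 L) = 2506 J.
W = 2506 × ln(1.5/4.5) = 2506 × -1.099
W_by_gas = -2754 J.

W ≈ -2.75 kJ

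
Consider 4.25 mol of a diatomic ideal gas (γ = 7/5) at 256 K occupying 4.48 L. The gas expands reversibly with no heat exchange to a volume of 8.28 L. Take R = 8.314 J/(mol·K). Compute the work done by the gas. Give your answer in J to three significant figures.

W ≈ 4930 J

Adiabatic: TV^(γ−1) = const with γ = 7/5.
T₂ = T₁ (V₁/V₂)^(γ−1) = 256 × (4.48/8.28)^0.4 = 256 × 0.7822 = 200.2 K.
W_by = nCᵥ(T₁ − T₂) = (4.25)(20.79)(256 − 200.2) = 4926 J.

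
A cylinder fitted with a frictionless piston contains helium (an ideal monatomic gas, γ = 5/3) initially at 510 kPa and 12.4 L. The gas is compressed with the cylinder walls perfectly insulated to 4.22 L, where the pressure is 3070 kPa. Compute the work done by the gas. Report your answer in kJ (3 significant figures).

W ≈ -9.95 kJ

Adiabatic: W = (P₁V₁ − P₂V₂)/(γ − 1) with γ = 5/3.
P₁V₁ = 6324 J, P₂V₂ = 12955 J.
W = (6324 − 12955) / 0.6667 = -9947 J.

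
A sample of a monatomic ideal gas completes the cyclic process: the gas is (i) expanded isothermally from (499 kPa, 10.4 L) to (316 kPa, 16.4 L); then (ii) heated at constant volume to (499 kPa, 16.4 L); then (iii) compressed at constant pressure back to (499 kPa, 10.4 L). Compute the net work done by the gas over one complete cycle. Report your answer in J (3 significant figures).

W_net ≈ -630 J

Leg (i): W = PᵢVᵢ ln(V_f/Vᵢ) = (5190) ln(16.4/10.4) = 2364 J.
Leg (ii): W = 0.
Leg (iii): W = PΔV = (499)(10.4 − 16.4) = -2994 J.
W_net = 2364 − 2994 = -630.3 J.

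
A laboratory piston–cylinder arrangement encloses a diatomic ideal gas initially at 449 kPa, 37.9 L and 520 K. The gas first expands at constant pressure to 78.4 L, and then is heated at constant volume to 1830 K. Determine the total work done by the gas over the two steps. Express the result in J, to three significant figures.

Step 1 (isobaric): W = PΔV = (449 kPa)(78.4 − 37.9 L) = 18185 J.
Step 2 (isochoric): W = 0 (constant volume).
W_total = 18185 + 0 = 18185 J.

W_total ≈ 18200 J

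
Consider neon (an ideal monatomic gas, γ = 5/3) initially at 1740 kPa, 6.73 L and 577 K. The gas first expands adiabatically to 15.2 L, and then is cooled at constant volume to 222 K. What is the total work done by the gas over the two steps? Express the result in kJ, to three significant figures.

Step 1 (adiabatic): W = (P₁V₁ − P₂V₂)/(γ−1) = (11710 − 6803)/0.667 = 7361 J.
Step 2 (isochoric): W = 0 (constant volume).
W_total = 7361 + 0 = 7361 J.

W_total ≈ 7.36 kJ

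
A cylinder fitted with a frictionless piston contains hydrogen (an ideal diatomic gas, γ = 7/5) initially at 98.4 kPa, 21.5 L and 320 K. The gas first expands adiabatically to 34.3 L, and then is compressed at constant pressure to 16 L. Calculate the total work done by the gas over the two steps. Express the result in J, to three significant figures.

W_total ≈ -35.0 J

Step 1 (adiabatic): W = (P₁V₁ − P₂V₂)/(γ−1) = (2116 − 1755)/0.4 = 901.4 J.
After step 1: P = 51.17 kPa, V = 34.3 L, T = 265.5 K.
Step 2 (isobaric): W = PΔV = (51.17 kPa)(16 − 34.3 L) = -936.4 J.
W_total = 901.4 − 936.4 = -35.01 J.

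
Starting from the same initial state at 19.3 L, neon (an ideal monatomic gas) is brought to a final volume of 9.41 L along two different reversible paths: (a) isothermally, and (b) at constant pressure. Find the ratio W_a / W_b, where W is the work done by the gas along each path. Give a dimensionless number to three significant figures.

Path (a) isothermal: W = P₁V₁ ln(V₂/V₁) → W_a/(P₁V₁) = -0.7183.
Path (b) isobaric: W = P₁(V₂ − V₁) → W_b/(P₁V₁) = -0.5124.
W_a / W_b = -0.7183 / -0.5124 = 1.402.

W_a / W_b ≈ 1.40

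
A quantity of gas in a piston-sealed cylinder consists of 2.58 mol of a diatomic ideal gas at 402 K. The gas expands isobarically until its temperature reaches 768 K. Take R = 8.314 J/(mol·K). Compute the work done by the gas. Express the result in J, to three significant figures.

W ≈ 7850 J

Isobaric: W = P ΔV = nR ΔT.
W = (2.58)(8.314)(768 − 402) = 7851 J.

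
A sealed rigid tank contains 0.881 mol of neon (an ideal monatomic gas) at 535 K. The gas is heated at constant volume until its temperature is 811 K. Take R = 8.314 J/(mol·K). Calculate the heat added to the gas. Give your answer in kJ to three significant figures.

Q ≈ 3.03 kJ

Constant volume ⇒ W = 0, so Q = ΔU = nCᵥΔT with Cᵥ = 3R/2 = 12.47 J/(mol·K).
ΔU = (0.881)(12.47)(811 − 535) = 3032 J.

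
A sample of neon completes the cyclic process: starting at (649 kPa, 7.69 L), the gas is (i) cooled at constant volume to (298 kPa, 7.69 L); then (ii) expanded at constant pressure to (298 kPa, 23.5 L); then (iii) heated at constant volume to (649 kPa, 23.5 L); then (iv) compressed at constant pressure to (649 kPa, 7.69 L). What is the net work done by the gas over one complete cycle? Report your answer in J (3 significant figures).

Constant-volume legs do no work.
W(ii) = (298)(23.5 − 7.69) = 4711 J; W(iv) = (649)(7.69 − 23.5) = -10261 J.
W_net = 4711 − 10261 = -5549 J (the counter-clockwise enclosed area).

W_net ≈ -5550 J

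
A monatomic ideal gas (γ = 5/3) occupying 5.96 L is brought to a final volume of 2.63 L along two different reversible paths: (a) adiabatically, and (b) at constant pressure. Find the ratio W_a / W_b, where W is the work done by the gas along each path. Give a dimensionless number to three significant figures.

Path (a) adiabatic: W = P₁V₁(1 − (V₁/V₂)^(γ−1))/(γ−1) → W_a/(P₁V₁) = -1.088.
Path (b) isobaric: W = P₁(V₂ − V₁) → W_b/(P₁V₁) = -0.5587.
W_a / W_b = -1.088 / -0.5587 = 1.947.

W_a / W_b ≈ 1.95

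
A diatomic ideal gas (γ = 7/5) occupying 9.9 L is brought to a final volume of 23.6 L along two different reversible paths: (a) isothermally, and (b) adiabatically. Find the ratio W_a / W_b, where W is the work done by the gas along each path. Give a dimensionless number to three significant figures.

Path (a) isothermal: W = P₁V₁ ln(V₂/V₁) → W_a/(P₁V₁) = 0.8687.
Path (b) adiabatic: W = P₁V₁(1 − (V₁/V₂)^(γ−1))/(γ−1) → W_b/(P₁V₁) = 0.7338.
W_a / W_b = 0.8687 / 0.7338 = 1.184.

W_a / W_b ≈ 1.18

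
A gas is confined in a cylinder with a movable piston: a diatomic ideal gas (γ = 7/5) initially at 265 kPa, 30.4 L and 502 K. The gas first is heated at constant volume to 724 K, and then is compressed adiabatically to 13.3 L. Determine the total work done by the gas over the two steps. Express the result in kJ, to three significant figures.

W_total ≈ -11.4 kJ

Step 1 (isochoric): W = 0 (constant volume).
After step 1: P = 382.2 kPa (V unchanged).
Step 2 (adiabatic): W = (P₁V₁ − P₂V₂)/(γ−1) = (11619 − 16172)/0.4 = -11383 J.
W_total = 0 − 11383 = -11383 J.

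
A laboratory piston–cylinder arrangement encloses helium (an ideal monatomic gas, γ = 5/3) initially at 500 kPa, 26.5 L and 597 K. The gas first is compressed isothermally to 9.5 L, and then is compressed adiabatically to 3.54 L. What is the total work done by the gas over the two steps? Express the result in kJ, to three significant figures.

Step 1 (isothermal): W = P₁V₁ ln(V₂/V₁) = (13250) ln(9.5/26.5) = -13593 J.
After step 1: P = 1395 kPa, V = 9.5 L, T = 597 K.
Step 2 (adiabatic): W = (P₁V₁ − P₂V₂)/(γ−1) = (13250 − 25588)/0.667 = -18506 J.
W_total = -13593 − 18506 = -32099 J.

W_total ≈ -32.1 kJ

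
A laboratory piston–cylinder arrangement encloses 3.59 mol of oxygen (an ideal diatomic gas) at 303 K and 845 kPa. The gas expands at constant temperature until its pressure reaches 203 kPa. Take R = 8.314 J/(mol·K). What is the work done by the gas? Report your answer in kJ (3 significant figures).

Isothermal process: W = nRT ln(V₂/V₁) = nRT ln(P₁/P₂).
W = (3.59)(8.314)(303) × ln(845/203)
  = 9044 × ln(4.163) = 9044 × 1.426
W_by_gas = 12898 J.

W ≈ 12.9 kJ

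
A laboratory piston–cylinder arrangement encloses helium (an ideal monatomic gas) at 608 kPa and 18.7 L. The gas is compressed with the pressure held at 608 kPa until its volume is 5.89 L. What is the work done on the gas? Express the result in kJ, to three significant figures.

W ≈ 7.79 kJ

Isobaric: W = P ΔV.
W = (608 kPa)(5.89 − 18.7 L) = (608)(-12.81) = -7788 J.
Work on gas = −W_by = 7788 J.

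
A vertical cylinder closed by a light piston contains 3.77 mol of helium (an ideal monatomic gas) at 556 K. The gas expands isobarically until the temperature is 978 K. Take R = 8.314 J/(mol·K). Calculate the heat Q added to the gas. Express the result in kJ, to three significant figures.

Q ≈ 33.1 kJ

Isobaric: W = nRΔT = (3.77)(8.314)(422) = 13227 J.
ΔU = nCᵥΔT with Cᵥ = 3R/2: ΔU = (3.77)(12.47)(422) = 19841 J.
Q = ΔU + W = 19841 + 13227 = 33068 J.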